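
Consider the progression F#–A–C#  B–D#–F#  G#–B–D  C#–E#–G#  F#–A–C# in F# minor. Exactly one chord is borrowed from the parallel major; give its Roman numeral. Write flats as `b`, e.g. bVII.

F# minor has the diatonic set F#m, G#dim, A, Bm, C#, D, E (with V from harmonic minor). F#–A–C# = F#m, G#–B–D = G#dim and C#–E#–G# = C# all belong to that set. B–D#–F# is not: scale degree 4 in F# minor carries Bm (iv). In F# major the chord on that degree is B, so here it functions as IV, borrowed from the parallel major.

IV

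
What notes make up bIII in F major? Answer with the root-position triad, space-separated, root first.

Ab C Eb

bIII is built on the lowered scale degree 3. In F major degree 3 is A; lowered it becomes Ab. Building the major chord from the parallel minor on Ab: Ab–C–Eb.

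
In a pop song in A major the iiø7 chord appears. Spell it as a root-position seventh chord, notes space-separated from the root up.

B D F A

The root, B, is scale degree 2 — the same note in A major and A minor; only the chord quality changes. Building the half-diminished-seventh chord from the parallel minor on B: B–D–F–A.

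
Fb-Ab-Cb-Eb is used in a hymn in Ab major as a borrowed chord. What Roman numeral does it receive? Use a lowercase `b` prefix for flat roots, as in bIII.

bVImaj7

The root Fb is the lowered 6th scale degree — diatonically Ab major has F there. Fb–Ab–Cb–Eb is a major-seventh chord — the form found in Ab minor, not the diatonic vi (Fm). Borrowed into Ab major it is written bVImaj7.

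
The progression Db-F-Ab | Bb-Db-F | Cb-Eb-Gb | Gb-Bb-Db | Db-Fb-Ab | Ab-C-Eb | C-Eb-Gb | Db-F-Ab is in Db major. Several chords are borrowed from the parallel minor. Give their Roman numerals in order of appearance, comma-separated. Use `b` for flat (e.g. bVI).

In Db major the diatonic chords are Db, Ebm, Fm, Gb, Ab, Bbm, Cdim. Of the given chords, Db–F–Ab = Db, Bb–Db–F = Bbm, Gb–Bb–Db = Gb, Ab–C–Eb = Ab and C–Eb–Gb = Cdim are diatonic. But Cb–Eb–Gb is foreign: the diatonic vii° on degree 7 is Cdim, whereas Cb comes from Db minor. It is labeled bVII. Db–Fb–Ab is not: scale degree 1 in Db major carries Db (I). In Db minor the chord on that degree is Dbm, so here it functions as i, borrowed from the parallel minor.

bVII, i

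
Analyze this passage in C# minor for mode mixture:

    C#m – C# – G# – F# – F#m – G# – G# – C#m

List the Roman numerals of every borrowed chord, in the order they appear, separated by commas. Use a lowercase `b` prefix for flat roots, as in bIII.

I, IV

In C# minor (with V from harmonic minor) the diatonic chords are C#m, D#dim, E, F#m, G#, A, B. C#m, G# and F#m are all diatonic. C# (C#–E#–G#) doesn't fit — on degree 1 C# minor would have C#m (i). C# is the degree-1 chord of C# major, so it is the borrowed I. But F# (F#–A#–C#) is foreign: the diatonic iv on degree 4 is F#m, whereas F# comes from C# major. It is labeled IV.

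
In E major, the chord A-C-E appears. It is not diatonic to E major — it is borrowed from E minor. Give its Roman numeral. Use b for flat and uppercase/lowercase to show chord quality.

iv

A is scale degree 4 in E major. Diatonically E major has A (IV) on that degree; A–C–E is instead the minor chord native to E minor, so it takes the label iv.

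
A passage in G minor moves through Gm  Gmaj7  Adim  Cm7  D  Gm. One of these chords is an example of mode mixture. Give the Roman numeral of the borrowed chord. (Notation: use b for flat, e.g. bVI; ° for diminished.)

G minor has the diatonic set Gm, Adim, Bb, Cm, D, Eb, F (with V from harmonic minor). Of the given chords, Gm, Adim, Cm7 and D are diatonic. Gmaj7 (G–B–D–F#) doesn't fit — on degree 1 G minor would have Gm (i). Gmaj7 is the degree-1 chord of G major, so it is the borrowed Imaj7.

Imaj7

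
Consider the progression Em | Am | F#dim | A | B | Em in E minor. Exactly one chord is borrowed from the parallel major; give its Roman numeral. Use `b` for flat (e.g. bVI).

E minor has the diatonic set Em, F#dim, G, Am, B, C, D (with V from harmonic minor). Em, Am, F#dim and B are all diatonic. A (A–C#–E) is not: scale degree 4 in E minor carries Am (iv). In E major the chord on that degree is A, so here it functions as IV, borrowed from the parallel major.

IV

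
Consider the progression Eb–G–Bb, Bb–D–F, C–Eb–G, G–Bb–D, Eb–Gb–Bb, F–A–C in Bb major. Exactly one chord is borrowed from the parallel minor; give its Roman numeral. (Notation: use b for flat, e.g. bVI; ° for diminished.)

iv

Bb major has the diatonic set Bb, Cm, Dm, Eb, F, Gm, Adim. Eb–G–Bb = Eb, Bb–D–F = Bb, C–Eb–G = Cm, G–Bb–D = Gm and F–A–C = F all belong to that set. Eb–Gb–Bb doesn't fit — on degree 4 Bb major would have Eb (IV). Ebm is the degree-4 chord of Bb minor, so it is the borrowed iv.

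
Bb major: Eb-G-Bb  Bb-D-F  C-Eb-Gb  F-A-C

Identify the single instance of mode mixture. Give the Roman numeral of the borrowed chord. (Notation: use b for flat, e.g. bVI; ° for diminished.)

ii°

The diatonic triads in Bb major are Bb, Cm, Dm, Eb, F, Gm, Adim. Eb–G–Bb = Eb, Bb–D–F = Bb and F–A–C = F all belong to that set. C–Eb–Gb is not: scale degree 2 in Bb major carries Cm (ii). In Bb minor the chord on that degree is Cdim, so here it functions as ii°, borrowed from the parallel minor.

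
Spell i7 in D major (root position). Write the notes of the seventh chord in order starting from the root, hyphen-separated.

i7 is built on scale degree 1, which is D in both D major and its parallel. Stacking thirds in D minor on D gives D–F–A–C.

D-F-A-C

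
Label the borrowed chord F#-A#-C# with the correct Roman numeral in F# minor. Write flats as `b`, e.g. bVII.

F# is scale degree 1 in F# minor. The diatonic chord on degree 1 would be F#m (i), but F#–A#–C# is the major chord from F# major. As a borrowed chord it is labeled I.

I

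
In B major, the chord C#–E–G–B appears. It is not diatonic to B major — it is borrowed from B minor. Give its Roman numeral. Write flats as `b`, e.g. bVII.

The root C# is the diatonic 2nd degree of B major; the borrowing shows in the chord quality. Diatonically B major has C#m (ii) on that degree; C#–E–G–B is instead the half-diminished-seventh chord native to B minor, so it takes the label iiø7.

iiø7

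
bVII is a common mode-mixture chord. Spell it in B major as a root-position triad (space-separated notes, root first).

A C# E

bVII is built on the lowered scale degree 7. In B major degree 7 is A#; lowered it becomes A. Stacking thirds in B minor on A gives A–C#–E.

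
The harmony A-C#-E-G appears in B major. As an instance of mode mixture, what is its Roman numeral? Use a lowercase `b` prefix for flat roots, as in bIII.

A is the lowered form of scale degree 7 in B major (the diatonic degree 7 is A#). The diatonic chord on degree 7 would be A#dim (vii°), but A–C#–E–G is the dominant-seventh chord from B minor. As a borrowed chord it is labeled bVII7.

bVII7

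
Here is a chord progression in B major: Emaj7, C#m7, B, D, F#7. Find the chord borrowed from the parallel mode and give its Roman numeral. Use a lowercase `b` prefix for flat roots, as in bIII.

bIII

B major has the diatonic set B, C#m, D#m, E, F#, G#m, A#dim. Emaj7, C#m7, B and F#7 are all diatonic. D (D–F#–A) doesn't fit — on degree 3 B major would have D#m (iii). D is the degree-3 chord of B minor, so it is the borrowed bIII.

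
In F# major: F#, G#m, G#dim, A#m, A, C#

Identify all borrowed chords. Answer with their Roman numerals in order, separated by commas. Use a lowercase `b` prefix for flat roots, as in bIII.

ii°, bIII

F# major has the diatonic set F#, G#m, A#m, B, C#, D#m, E#dim. F#, G#m, A#m and C# are all diatonic. But G#dim (G#–B–D) is foreign: the diatonic ii on degree 2 is G#m, whereas G#dim comes from F# minor. It is labeled ii°. A (A–C#–E) doesn't fit — on degree 3 F# major would have A#m (iii). A is the degree-3 chord of F# minor, so it is the borrowed bIII.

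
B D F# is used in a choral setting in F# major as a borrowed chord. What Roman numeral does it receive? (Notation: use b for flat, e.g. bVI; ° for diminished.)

iv

B is scale degree 4 in F# major. B–D–F# is a minor chord — the form found in F# minor, not the diatonic IV (B). Borrowed into F# major it is written iv.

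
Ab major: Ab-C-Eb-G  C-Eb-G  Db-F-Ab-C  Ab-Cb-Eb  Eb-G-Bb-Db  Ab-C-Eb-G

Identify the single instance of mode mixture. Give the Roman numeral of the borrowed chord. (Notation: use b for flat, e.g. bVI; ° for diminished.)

Ab major has the diatonic set Ab, Bbm, Cm, Db, Eb, Fm, Gdim. Ab–C–Eb–G = Abmaj7, C–Eb–G = Cm, Db–F–Ab–C = Dbmaj7 and Eb–G–Bb–Db = Eb7 all belong to that set. Ab–Cb–Eb is not: scale degree 1 in Ab major carries Ab (I). In Ab minor the chord on that degree is Abm, so here it functions as i, borrowed from the parallel minor.

i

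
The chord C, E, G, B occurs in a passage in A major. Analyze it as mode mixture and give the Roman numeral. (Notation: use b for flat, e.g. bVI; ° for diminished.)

bIIImaj7

The root C is the lowered 3rd scale degree — diatonically A major has C# there. C–E–G–B is a major-seventh chord — the form found in A minor, not the diatonic iii (C#m). Borrowed into A major it is written bIIImaj7.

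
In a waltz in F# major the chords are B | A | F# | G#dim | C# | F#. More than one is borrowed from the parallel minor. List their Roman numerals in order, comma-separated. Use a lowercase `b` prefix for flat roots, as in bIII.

In F# major the diatonic chords are F#, G#m, A#m, B, C#, D#m, E#dim. Of the given chords, B, F# and C# are diatonic. A (A–C#–E) is not: scale degree 3 in F# major carries A#m (iii). In F# minor the chord on that degree is A, so here it functions as bIII, borrowed from the parallel minor. G#dim (G#–B–D) is not: scale degree 2 in F# major carries G#m (ii). In F# minor the chord on that degree is G#dim, so here it functions as ii°, borrowed from the parallel minor.

bIII, ii°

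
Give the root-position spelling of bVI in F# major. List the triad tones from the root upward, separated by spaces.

The root of bVI is the lowered 6th degree: D# becomes D. In F# minor the chord on D is D–F#–A.

D F# A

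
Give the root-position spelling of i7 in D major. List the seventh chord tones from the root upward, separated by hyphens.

i7 is built on scale degree 1, which is D in both D major and its parallel. In D minor the chord on D is D–F–A–C.

D-F-A-C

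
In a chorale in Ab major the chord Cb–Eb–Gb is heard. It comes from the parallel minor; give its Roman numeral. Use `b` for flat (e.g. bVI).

bIII

The root Cb is the lowered 3rd scale degree — diatonically Ab major has C there. Cb–Eb–Gb is a major chord — the form found in Ab minor, not the diatonic iii (Cm). Borrowed into Ab major it is written bIII.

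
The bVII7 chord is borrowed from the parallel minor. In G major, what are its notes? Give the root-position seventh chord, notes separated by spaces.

Scale degree 7 in G major is F#. bVII7 uses the lowered form, F, taken from G minor. Building the dominant-seventh chord from the parallel minor on F: F–A–C–Eb.

F A C Eb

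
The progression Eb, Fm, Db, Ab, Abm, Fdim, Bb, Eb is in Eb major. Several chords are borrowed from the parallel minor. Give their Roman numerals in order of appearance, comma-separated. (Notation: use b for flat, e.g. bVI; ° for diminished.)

bVII, iv, ii°

Eb major has the diatonic set Eb, Fm, Gm, Ab, Bb, Cm, Ddim. Of the given chords, Eb, Fm, Ab and Bb are diatonic. Db (Db–F–Ab) doesn't fit — on degree 7 Eb major would have Ddim (vii°). Db is the degree-7 chord of Eb minor, so it is the borrowed bVII. Abm (Ab–Cb–Eb) doesn't fit — on degree 4 Eb major would have Ab (IV). Abm is the degree-4 chord of Eb minor, so it is the borrowed iv. Fdim (F–Ab–Cb) doesn't fit — on degree 2 Eb major would have Fm (ii). Fdim is the degree-2 chord of Eb minor, so it is the borrowed ii°.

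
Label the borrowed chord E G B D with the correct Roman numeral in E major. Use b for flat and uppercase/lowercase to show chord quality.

i7

The root E is the diatonic 1st degree of E major; the borrowing shows in the chord quality. The diatonic chord on degree 1 would be E (I), but E–G–B–D is the minor-seventh chord from E minor. As a borrowed chord it is labeled i7.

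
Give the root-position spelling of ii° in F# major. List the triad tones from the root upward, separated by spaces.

G# B D

The root, G#, is scale degree 2 — the same note in F# major and F# minor; only the chord quality changes. Building the diminished chord from the parallel minor on G#: G#–B–D.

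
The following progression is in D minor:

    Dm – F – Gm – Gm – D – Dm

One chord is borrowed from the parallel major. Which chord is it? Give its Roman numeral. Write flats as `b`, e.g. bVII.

I

The diatonic triads in D minor (with V from harmonic minor) are Dm, Edim, F, Gm, A, Bb, C. Dm, F and Gm all belong to that set. But D (D–F#–A) is foreign: the diatonic i on degree 1 is Dm, whereas D comes from D major. It is labeled I.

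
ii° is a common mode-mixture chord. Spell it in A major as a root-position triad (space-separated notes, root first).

ii° is built on scale degree 2, which is B in both A major and its parallel. In A minor the chord on B is B–D–F.

B D F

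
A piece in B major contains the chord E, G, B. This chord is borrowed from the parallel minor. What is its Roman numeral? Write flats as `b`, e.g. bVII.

E is scale degree 4 in B major. Diatonically B major has E (IV) on that degree; E–G–B is instead the minor chord native to B minor, so it takes the label iv.

iv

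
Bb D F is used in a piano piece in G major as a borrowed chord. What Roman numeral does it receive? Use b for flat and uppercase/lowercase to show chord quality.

bIII

In G major scale degree 3 is B; Bb is its lowered form, from G minor. Diatonically G major has Bm (iii) on that degree; Bb–D–F is instead the major chord native to G minor, so it takes the label bIII.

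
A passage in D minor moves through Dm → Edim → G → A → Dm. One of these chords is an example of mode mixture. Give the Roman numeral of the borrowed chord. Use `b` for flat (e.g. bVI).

IV

In D minor (with V from harmonic minor) the diatonic chords are Dm, Edim, F, Gm, A, Bb, C. Dm, Edim and A are all diatonic. But G (G–B–D) is foreign: the diatonic iv on degree 4 is Gm, whereas G comes from D major. It is labeled IV.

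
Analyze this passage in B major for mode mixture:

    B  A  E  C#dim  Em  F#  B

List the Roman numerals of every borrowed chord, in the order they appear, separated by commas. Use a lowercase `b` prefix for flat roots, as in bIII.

bVII, ii°, iv

The diatonic triads in B major are B, C#m, D#m, E, F#, G#m, A#dim. B, E and F# are all diatonic. A (A–C#–E) doesn't fit — on degree 7 B major would have A#dim (vii°). A is the degree-7 chord of B minor, so it is the borrowed bVII. But C#dim (C#–E–G) is foreign: the diatonic ii on degree 2 is C#m, whereas C#dim comes from B minor. It is labeled ii°. Em (E–G–B) is not: scale degree 4 in B major carries E (IV). In B minor the chord on that degree is Em, so here it functions as iv, borrowed from the parallel minor.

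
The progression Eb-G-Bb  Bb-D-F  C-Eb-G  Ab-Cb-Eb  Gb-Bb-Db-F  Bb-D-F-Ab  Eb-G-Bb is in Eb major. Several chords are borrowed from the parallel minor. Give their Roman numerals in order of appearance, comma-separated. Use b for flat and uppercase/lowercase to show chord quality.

The diatonic triads in Eb major are Eb, Fm, Gm, Ab, Bb, Cm, Ddim. Eb–G–Bb = Eb, Bb–D–F = Bb, C–Eb–G = Cm and Bb–D–F–Ab = Bb7 are all diatonic. Ab–Cb–Eb is not: scale degree 4 in Eb major carries Ab (IV). In Eb minor the chord on that degree is Abm, so here it functions as iv, borrowed from the parallel minor. Gb–Bb–Db–F doesn't fit — on degree 3 Eb major would have Gm (iii). Gbmaj7 is the degree-3 chord of Eb minor, so it is the borrowed bIIImaj7.

iv, bIIImaj7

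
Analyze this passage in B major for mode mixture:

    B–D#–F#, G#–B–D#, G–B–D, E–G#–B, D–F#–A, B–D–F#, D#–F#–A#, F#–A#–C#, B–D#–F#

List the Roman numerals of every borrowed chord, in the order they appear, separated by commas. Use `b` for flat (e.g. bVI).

bVI, bIII, i

The diatonic triads in B major are B, C#m, D#m, E, F#, G#m, A#dim. B–D#–F# = B, G#–B–D# = G#m, E–G#–B = E, D#–F#–A# = D#m and F#–A#–C# = F# are all diatonic. But G–B–D is foreign: the diatonic vi on degree 6 is G#m, whereas G comes from B minor. It is labeled bVI. D–F#–A doesn't fit — on degree 3 B major would have D#m (iii). D is the degree-3 chord of B minor, so it is the borrowed bIII. But B–D–F# is foreign: the diatonic I on degree 1 is B, whereas Bm comes from B minor. It is labeled i.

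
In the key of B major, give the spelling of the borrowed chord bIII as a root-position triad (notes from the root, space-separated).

The root of bIII is the lowered 3rd degree: D# becomes D. Stacking thirds in B minor on D gives D–F#–A.

D F# A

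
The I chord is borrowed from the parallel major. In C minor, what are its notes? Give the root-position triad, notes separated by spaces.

C E G

I is built on scale degree 1, which is C in both C minor and its parallel. Building the major chord from the parallel major on C: C–E–G.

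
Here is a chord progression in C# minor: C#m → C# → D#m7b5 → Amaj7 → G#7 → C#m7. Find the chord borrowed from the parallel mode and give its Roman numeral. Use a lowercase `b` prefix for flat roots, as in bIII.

The diatonic triads in C# minor (with V from harmonic minor) are C#m, D#dim, E, F#m, G#, A, B. C#m, D#m7b5, Amaj7, G#7 and C#m7 all belong to that set. C# (C#–E#–G#) doesn't fit — on degree 1 C# minor would have C#m (i). C# is the degree-1 chord of C# major, so it is the borrowed I.

I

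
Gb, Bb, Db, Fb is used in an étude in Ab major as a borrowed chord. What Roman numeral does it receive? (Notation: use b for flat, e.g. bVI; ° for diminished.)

bVII7

The root Gb is the lowered 7th scale degree — diatonically Ab major has G there. Gb–Bb–Db–Fb is a dominant-seventh chord — the form found in Ab minor, not the diatonic vii° (Gdim). Borrowed into Ab major it is written bVII7.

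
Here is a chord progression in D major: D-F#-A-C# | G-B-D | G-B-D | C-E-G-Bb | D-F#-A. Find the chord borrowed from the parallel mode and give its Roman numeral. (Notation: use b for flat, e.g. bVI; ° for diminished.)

bVII7

D major has the diatonic set D, Em, F#m, G, A, Bm, C#dim. D–F#–A–C# = Dmaj7, G–B–D = G and D–F#–A = D are all diatonic. C–E–G–Bb is not: scale degree 7 in D major carries C#dim (vii°). In D minor the chord on that degree is C7, so here it functions as bVII7, borrowed from the parallel minor.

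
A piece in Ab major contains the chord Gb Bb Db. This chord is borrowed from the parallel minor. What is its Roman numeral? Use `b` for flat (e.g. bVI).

bVII

In Ab major scale degree 7 is G; Gb is its lowered form, from Ab minor. Gb–Bb–Db is a major chord — the form found in Ab minor, not the diatonic vii° (Gdim). Borrowed into Ab major it is written bVII.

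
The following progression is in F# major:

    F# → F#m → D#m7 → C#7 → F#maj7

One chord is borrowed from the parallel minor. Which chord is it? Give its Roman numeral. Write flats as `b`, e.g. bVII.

The diatonic triads in F# major are F#, G#m, A#m, B, C#, D#m, E#dim. F#, D#m7, C#7 and F#maj7 are all diatonic. F#m (F#–A–C#) doesn't fit — on degree 1 F# major would have F# (I). F#m is the degree-1 chord of F# minor, so it is the borrowed i.

i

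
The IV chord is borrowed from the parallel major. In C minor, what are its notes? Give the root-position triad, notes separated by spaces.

F A C

IV is built on scale degree 4, which is F in both C minor and its parallel. Building the major chord from the parallel major on F: F–A–C.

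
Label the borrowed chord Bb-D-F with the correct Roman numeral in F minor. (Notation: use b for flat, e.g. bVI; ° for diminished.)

IV

Bb is scale degree 4 in F minor. The diatonic chord on degree 4 would be Bbm (iv), but Bb–D–F is the major chord from F major. As a borrowed chord it is labeled IV.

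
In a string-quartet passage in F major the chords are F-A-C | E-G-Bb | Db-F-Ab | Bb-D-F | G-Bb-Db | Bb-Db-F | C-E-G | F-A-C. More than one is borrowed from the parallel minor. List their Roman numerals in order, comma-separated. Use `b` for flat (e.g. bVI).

bVI, ii°, iv

F major has the diatonic set F, Gm, Am, Bb, C, Dm, Edim. Of the given chords, F–A–C = F, E–G–Bb = Edim, Bb–D–F = Bb and C–E–G = C are diatonic. But Db–F–Ab is foreign: the diatonic vi on degree 6 is Dm, whereas Db comes from F minor. It is labeled bVI. G–Bb–Db doesn't fit — on degree 2 F major would have Gm (ii). Gdim is the degree-2 chord of F minor, so it is the borrowed ii°. Bb–Db–F doesn't fit — on degree 4 F major would have Bb (IV). Bbm is the degree-4 chord of F minor, so it is the borrowed iv.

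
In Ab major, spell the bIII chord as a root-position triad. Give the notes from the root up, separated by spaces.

The root of bIII is the lowered 3rd degree: C becomes Cb. Building the major chord from the parallel minor on Cb: Cb–Eb–Gb.

Cb Eb Gb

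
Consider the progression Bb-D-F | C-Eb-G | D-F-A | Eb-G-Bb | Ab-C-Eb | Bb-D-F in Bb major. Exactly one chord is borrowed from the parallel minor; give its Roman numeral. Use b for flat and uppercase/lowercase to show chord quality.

bVII

The diatonic triads in Bb major are Bb, Cm, Dm, Eb, F, Gm, Adim. Bb–D–F = Bb, C–Eb–G = Cm, D–F–A = Dm and Eb–G–Bb = Eb all belong to that set. But Ab–C–Eb is foreign: the diatonic vii° on degree 7 is Adim, whereas Ab comes from Bb minor. It is labeled bVII.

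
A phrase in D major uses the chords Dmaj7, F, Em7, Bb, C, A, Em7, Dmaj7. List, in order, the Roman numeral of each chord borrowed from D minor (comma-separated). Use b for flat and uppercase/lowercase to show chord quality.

bIII, bVI, bVII

The diatonic triads in D major are D, Em, F#m, G, A, Bm, C#dim. Dmaj7, Em7 and A all belong to that set. But F (F–A–C) is foreign: the diatonic iii on degree 3 is F#m, whereas F comes from D minor. It is labeled bIII. But Bb (Bb–D–F) is foreign: the diatonic vi on degree 6 is Bm, whereas Bb comes from D minor. It is labeled bVI. But C (C–E–G) is foreign: the diatonic vii° on degree 7 is C#dim, whereas C comes from D minor. It is labeled bVII.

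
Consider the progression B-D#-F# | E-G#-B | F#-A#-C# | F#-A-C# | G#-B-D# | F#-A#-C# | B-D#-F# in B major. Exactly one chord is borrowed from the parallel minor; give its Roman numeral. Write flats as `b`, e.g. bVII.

The diatonic triads in B major are B, C#m, D#m, E, F#, G#m, A#dim. B–D#–F# = B, E–G#–B = E, F#–A#–C# = F# and G#–B–D# = G#m all belong to that set. F#–A–C# doesn't fit — on degree 5 B major would have F# (V). F#m is the degree-5 chord of B minor, so it is the borrowed v.

v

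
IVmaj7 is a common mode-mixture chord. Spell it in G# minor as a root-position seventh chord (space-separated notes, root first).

IVmaj7 is built on scale degree 4, which is C# in both G# minor and its parallel. Building the major-seventh chord from the parallel major on C#: C#–E#–G#–B#.

C# E# G# B#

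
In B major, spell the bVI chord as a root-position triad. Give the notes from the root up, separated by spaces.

G B D

The root of bVI is the lowered 6th degree: G# becomes G. In B minor the chord on G is G–B–D.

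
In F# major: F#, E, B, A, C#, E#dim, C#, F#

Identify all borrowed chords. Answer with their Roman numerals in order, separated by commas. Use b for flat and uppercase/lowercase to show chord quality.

bVII, bIII

The diatonic triads in F# major are F#, G#m, A#m, B, C#, D#m, E#dim. F#, B, C# and E#dim are all diatonic. E (E–G#–B) is not: scale degree 7 in F# major carries E#dim (vii°). In F# minor the chord on that degree is E, so here it functions as bVII, borrowed from the parallel minor. A (A–C#–E) doesn't fit — on degree 3 F# major would have A#m (iii). A is the degree-3 chord of F# minor, so it is the borrowed bIII.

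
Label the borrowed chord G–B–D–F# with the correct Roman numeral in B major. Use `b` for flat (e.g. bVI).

In B major scale degree 6 is G#; G is its lowered form, from B minor. Diatonically B major has G#m (vi) on that degree; G–B–D–F# is instead the major-seventh chord native to B minor, so it takes the label bVImaj7.

bVImaj7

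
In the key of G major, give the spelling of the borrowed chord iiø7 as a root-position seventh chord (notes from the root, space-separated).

A C Eb G

iiø7 is built on scale degree 2, which is A in both G major and its parallel. In G minor the chord on A is A–C–Eb–G.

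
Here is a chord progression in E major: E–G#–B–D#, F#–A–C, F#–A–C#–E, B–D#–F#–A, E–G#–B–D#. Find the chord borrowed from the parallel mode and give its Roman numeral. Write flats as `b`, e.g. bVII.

E major has the diatonic set E, F#m, G#m, A, B, C#m, D#dim. E–G#–B–D# = Emaj7, F#–A–C#–E = F#m7 and B–D#–F#–A = B7 all belong to that set. F#–A–C is not: scale degree 2 in E major carries F#m (ii). In E minor the chord on that degree is F#dim, so here it functions as ii°, borrowed from the parallel minor.

ii°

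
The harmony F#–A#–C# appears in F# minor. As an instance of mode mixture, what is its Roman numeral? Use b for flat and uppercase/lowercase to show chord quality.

The root F# is the diatonic 1st degree of F# minor; the borrowing shows in the chord quality. The diatonic chord on degree 1 would be F#m (i), but F#–A#–C# is the major chord from F# major. As a borrowed chord it is labeled I.

I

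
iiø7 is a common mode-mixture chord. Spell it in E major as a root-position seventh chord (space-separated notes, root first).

iiø7 is built on scale degree 2, which is F# in both E major and its parallel. In E minor the chord on F# is F#–A–C–E.

F# A C E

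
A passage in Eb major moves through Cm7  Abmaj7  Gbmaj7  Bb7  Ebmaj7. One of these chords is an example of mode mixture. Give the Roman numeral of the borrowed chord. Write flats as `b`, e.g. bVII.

The diatonic triads in Eb major are Eb, Fm, Gm, Ab, Bb, Cm, Ddim. Cm7, Abmaj7, Bb7 and Ebmaj7 are all diatonic. Gbmaj7 (Gb–Bb–Db–F) is not: scale degree 3 in Eb major carries Gm (iii). In Eb minor the chord on that degree is Gbmaj7, so here it functions as bIIImaj7, borrowed from the parallel minor.

bIIImaj7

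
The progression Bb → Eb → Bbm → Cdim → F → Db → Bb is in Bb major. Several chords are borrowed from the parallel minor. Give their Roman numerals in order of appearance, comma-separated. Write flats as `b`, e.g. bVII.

i, ii°, bIII

Bb major has the diatonic set Bb, Cm, Dm, Eb, F, Gm, Adim. Bb, Eb and F are all diatonic. Bbm (Bb–Db–F) doesn't fit — on degree 1 Bb major would have Bb (I). Bbm is the degree-1 chord of Bb minor, so it is the borrowed i. Cdim (C–Eb–Gb) is not: scale degree 2 in Bb major carries Cm (ii). In Bb minor the chord on that degree is Cdim, so here it functions as ii°, borrowed from the parallel minor. Db (Db–F–Ab) doesn't fit — on degree 3 Bb major would have Dm (iii). Db is the degree-3 chord of Bb minor, so it is the borrowed bIII.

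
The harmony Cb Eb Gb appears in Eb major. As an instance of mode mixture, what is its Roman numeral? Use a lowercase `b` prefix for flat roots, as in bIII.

The root Cb is the lowered 6th scale degree — diatonically Eb major has C there. The diatonic chord on degree 6 would be Cm (vi), but Cb–Eb–Gb is the major chord from Eb minor. As a borrowed chord it is labeled bVI.

bVI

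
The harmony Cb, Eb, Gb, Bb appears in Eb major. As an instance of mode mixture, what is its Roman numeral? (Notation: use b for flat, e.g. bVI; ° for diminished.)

In Eb major scale degree 6 is C; Cb is its lowered form, from Eb minor. Cb–Eb–Gb–Bb is a major-seventh chord — the form found in Eb minor, not the diatonic vi (Cm). Borrowed into Eb major it is written bVImaj7.

bVImaj7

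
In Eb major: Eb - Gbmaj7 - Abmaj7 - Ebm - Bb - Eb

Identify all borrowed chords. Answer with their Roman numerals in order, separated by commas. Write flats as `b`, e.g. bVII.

bIIImaj7, i

Eb major has the diatonic set Eb, Fm, Gm, Ab, Bb, Cm, Ddim. Eb, Abmaj7 and Bb are all diatonic. But Gbmaj7 (Gb–Bb–Db–F) is foreign: the diatonic iii on degree 3 is Gm, whereas Gbmaj7 comes from Eb minor. It is labeled bIIImaj7. Ebm (Eb–Gb–Bb) doesn't fit — on degree 1 Eb major would have Eb (I). Ebm is the degree-1 chord of Eb minor, so it is the borrowed i.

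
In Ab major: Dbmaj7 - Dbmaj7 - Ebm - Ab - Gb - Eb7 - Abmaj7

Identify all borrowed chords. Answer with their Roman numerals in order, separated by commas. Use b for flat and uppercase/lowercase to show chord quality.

v, bVII

The diatonic triads in Ab major are Ab, Bbm, Cm, Db, Eb, Fm, Gdim. Dbmaj7, Ab, Eb7 and Abmaj7 all belong to that set. Ebm (Eb–Gb–Bb) doesn't fit — on degree 5 Ab major would have Eb (V). Ebm is the degree-5 chord of Ab minor, so it is the borrowed v. But Gb (Gb–Bb–Db) is foreign: the diatonic vii° on degree 7 is Gdim, whereas Gb comes from Ab minor. It is labeled bVII.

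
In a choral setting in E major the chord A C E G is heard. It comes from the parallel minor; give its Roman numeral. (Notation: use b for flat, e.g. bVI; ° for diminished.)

iv7

A is scale degree 4 in E major. A–C–E–G is a minor-seventh chord — the form found in E minor, not the diatonic IV (A). Borrowed into E major it is written iv7.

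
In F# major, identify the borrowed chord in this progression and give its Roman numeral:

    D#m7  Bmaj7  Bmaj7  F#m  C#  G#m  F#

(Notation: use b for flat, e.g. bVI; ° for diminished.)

In F# major the diatonic chords are F#, G#m, A#m, B, C#, D#m, E#dim. D#m7, Bmaj7, C#, G#m and F# all belong to that set. F#m (F#–A–C#) doesn't fit — on degree 1 F# major would have F# (I). F#m is the degree-1 chord of F# minor, so it is the borrowed i.

i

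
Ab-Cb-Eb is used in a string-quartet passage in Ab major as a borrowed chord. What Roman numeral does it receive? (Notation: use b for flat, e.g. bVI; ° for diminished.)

i

Ab is scale degree 1 in Ab major. Diatonically Ab major has Ab (I) on that degree; Ab–Cb–Eb is instead the minor chord native to Ab minor, so it takes the label i.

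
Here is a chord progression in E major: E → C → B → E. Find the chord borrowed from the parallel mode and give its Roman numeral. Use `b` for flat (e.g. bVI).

In E major the diatonic chords are E, F#m, G#m, A, B, C#m, D#dim. Of the given chords, E and B are diatonic. C (C–E–G) doesn't fit — on degree 6 E major would have C#m (vi). C is the degree-6 chord of E minor, so it is the borrowed bVI.

bVI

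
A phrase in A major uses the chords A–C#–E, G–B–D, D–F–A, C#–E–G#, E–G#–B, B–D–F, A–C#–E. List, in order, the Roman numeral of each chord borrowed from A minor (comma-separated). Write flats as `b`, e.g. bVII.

The diatonic triads in A major are A, Bm, C#m, D, E, F#m, G#dim. A–C#–E = A, C#–E–G# = C#m and E–G#–B = E are all diatonic. G–B–D doesn't fit — on degree 7 A major would have G#dim (vii°). G is the degree-7 chord of A minor, so it is the borrowed bVII. D–F–A doesn't fit — on degree 4 A major would have D (IV). Dm is the degree-4 chord of A minor, so it is the borrowed iv. But B–D–F is foreign: the diatonic ii on degree 2 is Bm, whereas Bdim comes from A minor. It is labeled ii°.

bVII, iv, ii°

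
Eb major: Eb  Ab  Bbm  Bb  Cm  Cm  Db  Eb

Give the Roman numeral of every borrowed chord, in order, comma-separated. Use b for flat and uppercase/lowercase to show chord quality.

The diatonic triads in Eb major are Eb, Fm, Gm, Ab, Bb, Cm, Ddim. Eb, Ab, Bb and Cm are all diatonic. Bbm (Bb–Db–F) doesn't fit — on degree 5 Eb major would have Bb (V). Bbm is the degree-5 chord of Eb minor, so it is the borrowed v. But Db (Db–F–Ab) is foreign: the diatonic vii° on degree 7 is Ddim, whereas Db comes from Eb minor. It is labeled bVII.

v, bVII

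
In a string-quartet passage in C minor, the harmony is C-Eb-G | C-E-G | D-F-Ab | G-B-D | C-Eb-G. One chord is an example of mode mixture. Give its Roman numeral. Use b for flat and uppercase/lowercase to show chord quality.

C minor has the diatonic set Cm, Ddim, Eb, Fm, G, Ab, Bb (with V from harmonic minor). C–Eb–G = Cm, D–F–Ab = Ddim and G–B–D = G are all diatonic. C–E–G doesn't fit — on degree 1 C minor would have Cm (i). C is the degree-1 chord of C major, so it is the borrowed I.

I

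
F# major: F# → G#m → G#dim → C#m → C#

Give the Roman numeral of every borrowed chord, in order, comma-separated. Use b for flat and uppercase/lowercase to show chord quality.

F# major has the diatonic set F#, G#m, A#m, B, C#, D#m, E#dim. F#, G#m and C# are all diatonic. But G#dim (G#–B–D) is foreign: the diatonic ii on degree 2 is G#m, whereas G#dim comes from F# minor. It is labeled ii°. C#m (C#–E–G#) doesn't fit — on degree 5 F# major would have C# (V). C#m is the degree-5 chord of F# minor, so it is the borrowed v.

ii°, v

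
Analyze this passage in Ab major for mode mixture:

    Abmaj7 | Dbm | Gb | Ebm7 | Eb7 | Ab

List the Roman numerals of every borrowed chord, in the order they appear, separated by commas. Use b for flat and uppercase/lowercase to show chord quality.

iv, bVII, v7

Ab major has the diatonic set Ab, Bbm, Cm, Db, Eb, Fm, Gdim. Of the given chords, Abmaj7, Eb7 and Ab are diatonic. Dbm (Db–Fb–Ab) doesn't fit — on degree 4 Ab major would have Db (IV). Dbm is the degree-4 chord of Ab minor, so it is the borrowed iv. Gb (Gb–Bb–Db) doesn't fit — on degree 7 Ab major would have Gdim (vii°). Gb is the degree-7 chord of Ab minor, so it is the borrowed bVII. But Ebm7 (Eb–Gb–Bb–Db) is foreign: the diatonic V on degree 5 is Eb, whereas Ebm7 comes from Ab minor. It is labeled v7.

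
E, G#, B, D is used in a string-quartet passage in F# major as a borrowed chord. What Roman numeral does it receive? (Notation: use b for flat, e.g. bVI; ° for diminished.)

The root E is the lowered 7th scale degree — diatonically F# major has E# there. The diatonic chord on degree 7 would be E#dim (vii°), but E–G#–B–D is the dominant-seventh chord from F# minor. As a borrowed chord it is labeled bVII7.

bVII7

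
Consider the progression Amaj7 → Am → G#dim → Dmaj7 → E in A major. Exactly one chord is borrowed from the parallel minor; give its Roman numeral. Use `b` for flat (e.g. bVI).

The diatonic triads in A major are A, Bm, C#m, D, E, F#m, G#dim. Of the given chords, Amaj7, G#dim, Dmaj7 and E are diatonic. Am (A–C–E) is not: scale degree 1 in A major carries A (I). In A minor the chord on that degree is Am, so here it functions as i, borrowed from the parallel minor.

i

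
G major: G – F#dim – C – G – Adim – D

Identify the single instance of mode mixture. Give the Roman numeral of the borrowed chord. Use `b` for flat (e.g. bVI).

In G major the diatonic chords are G, Am, Bm, C, D, Em, F#dim. Of the given chords, G, F#dim, C and D are diatonic. Adim (A–C–Eb) doesn't fit — on degree 2 G major would have Am (ii). Adim is the degree-2 chord of G minor, so it is the borrowed ii°.

ii°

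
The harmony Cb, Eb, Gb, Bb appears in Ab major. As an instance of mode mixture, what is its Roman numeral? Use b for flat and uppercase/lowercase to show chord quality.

In Ab major scale degree 3 is C; Cb is its lowered form, from Ab minor. Cb–Eb–Gb–Bb is a major-seventh chord — the form found in Ab minor, not the diatonic iii (Cm). Borrowed into Ab major it is written bIIImaj7.

bIIImaj7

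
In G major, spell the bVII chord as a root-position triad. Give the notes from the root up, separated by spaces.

F A C

Scale degree 7 in G major is F#. bVII uses the lowered form, F, taken from G minor. In G minor the chord on F is F–A–C.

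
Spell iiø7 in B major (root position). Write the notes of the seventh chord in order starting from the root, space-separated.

C# E G B

The root, C#, is scale degree 2 — the same note in B major and B minor; only the chord quality changes. In B minor the chord on C# is C#–E–G–B.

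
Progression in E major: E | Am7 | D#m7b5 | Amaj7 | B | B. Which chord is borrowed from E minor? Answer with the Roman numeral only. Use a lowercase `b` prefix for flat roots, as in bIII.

iv7

The diatonic triads in E major are E, F#m, G#m, A, B, C#m, D#dim. Of the given chords, E, D#m7b5, Amaj7 and B are diatonic. Am7 (A–C–E–G) is not: scale degree 4 in E major carries A (IV). In E minor the chord on that degree is Am7, so here it functions as iv7, borrowed from the parallel minor.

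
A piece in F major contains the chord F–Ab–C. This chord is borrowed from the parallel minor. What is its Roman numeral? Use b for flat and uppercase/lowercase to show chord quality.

F is scale degree 1 in F major. Diatonically F major has F (I) on that degree; F–Ab–C is instead the minor chord native to F minor, so it takes the label i.

i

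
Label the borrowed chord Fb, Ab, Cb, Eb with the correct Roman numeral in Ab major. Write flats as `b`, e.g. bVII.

bVImaj7

The root Fb is the lowered 6th scale degree — diatonically Ab major has F there. Diatonically Ab major has Fm (vi) on that degree; Fb–Ab–Cb–Eb is instead the major-seventh chord native to Ab minor, so it takes the label bVImaj7.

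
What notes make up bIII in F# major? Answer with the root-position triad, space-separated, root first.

A C# E

Scale degree 3 in F# major is A#. bIII uses the lowered form, A, taken from F# minor. In F# minor the chord on A is A–C#–E.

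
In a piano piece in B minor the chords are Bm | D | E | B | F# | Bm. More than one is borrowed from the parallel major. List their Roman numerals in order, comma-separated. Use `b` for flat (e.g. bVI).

The diatonic triads in B minor (with V from harmonic minor) are Bm, C#dim, D, Em, F#, G, A. Of the given chords, Bm, D and F# are diatonic. E (E–G#–B) is not: scale degree 4 in B minor carries Em (iv). In B major the chord on that degree is E, so here it functions as IV, borrowed from the parallel major. B (B–D#–F#) is not: scale degree 1 in B minor carries Bm (i). In B major the chord on that degree is B, so here it functions as I, borrowed from the parallel major.

IV, I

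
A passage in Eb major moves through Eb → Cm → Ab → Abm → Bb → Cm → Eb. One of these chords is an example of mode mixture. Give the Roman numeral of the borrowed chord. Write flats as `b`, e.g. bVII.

iv

Eb major has the diatonic set Eb, Fm, Gm, Ab, Bb, Cm, Ddim. Eb, Cm, Ab and Bb all belong to that set. Abm (Ab–Cb–Eb) is not: scale degree 4 in Eb major carries Ab (IV). In Eb minor the chord on that degree is Abm, so here it functions as iv, borrowed from the parallel minor.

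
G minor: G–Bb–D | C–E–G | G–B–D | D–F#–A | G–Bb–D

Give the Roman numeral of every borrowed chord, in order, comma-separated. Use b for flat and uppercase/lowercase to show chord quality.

The diatonic triads in G minor (with V from harmonic minor) are Gm, Adim, Bb, Cm, D, Eb, F. Of the given chords, G–Bb–D = Gm and D–F#–A = D are diatonic. C–E–G doesn't fit — on degree 4 G minor would have Cm (iv). C is the degree-4 chord of G major, so it is the borrowed IV. G–B–D doesn't fit — on degree 1 G minor would have Gm (i). G is the degree-1 chord of G major, so it is the borrowed I.

IV, I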